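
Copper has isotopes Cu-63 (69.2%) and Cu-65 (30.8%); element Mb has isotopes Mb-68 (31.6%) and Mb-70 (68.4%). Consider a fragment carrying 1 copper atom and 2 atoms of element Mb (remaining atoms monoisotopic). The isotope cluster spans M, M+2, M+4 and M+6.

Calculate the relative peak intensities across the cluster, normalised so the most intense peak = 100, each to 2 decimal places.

15.12 : 72.20 : 100.00 : 31.54

Copper pattern (n=1): 0.6920 : 0.3080
Element Mb pattern (n=2): 0.099856 : 0.432288 : 0.467856
Convolve the two distributions (both contribute in 2-u steps):
  M: 0.6920×0.099856 = 0.069100
  M+2: 0.6920×0.432288 + 0.3080×0.099856 = 0.329899
  M+4: 0.6920×0.467856 + 0.3080×0.432288 = 0.456901
  M+6: 0.3080×0.467856 = 0.144100
Scale to base peak (0.456901) = 100: 15.12 : 72.20 : 100.00 : 31.54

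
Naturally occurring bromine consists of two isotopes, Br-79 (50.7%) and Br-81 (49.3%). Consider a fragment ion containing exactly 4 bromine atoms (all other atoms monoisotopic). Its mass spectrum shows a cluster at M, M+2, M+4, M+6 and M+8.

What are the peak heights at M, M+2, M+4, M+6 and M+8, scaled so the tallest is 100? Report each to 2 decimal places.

17.63 : 68.56 : 100.00 : 64.83 : 15.76

Expanding (0.507 + 0.493)^4:
P(M) = 0.507^4 = 0.066074
P(M+2) = 4 × 0.507^3 × 0.493^1 = 0.256999
P(M+4) = 6 × 0.507^2 × 0.493^2 = 0.374853
P(M+6) = 4 × 0.507^1 × 0.493^3 = 0.243001
P(M+8) = 0.493^4 = 0.059073
The M+4 peak is largest (0.374853); scaling to 100 gives 17.63 : 68.56 : 100.00 : 64.83 : 15.76.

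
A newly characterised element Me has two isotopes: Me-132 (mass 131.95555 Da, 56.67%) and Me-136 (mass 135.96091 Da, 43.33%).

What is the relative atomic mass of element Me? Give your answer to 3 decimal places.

The abundance-weighted mean is 0.5667 × 131.95555 + 0.4333 × 135.96091
= 74.779210 + 58.911862 = 133.691072 Da

133.691 Da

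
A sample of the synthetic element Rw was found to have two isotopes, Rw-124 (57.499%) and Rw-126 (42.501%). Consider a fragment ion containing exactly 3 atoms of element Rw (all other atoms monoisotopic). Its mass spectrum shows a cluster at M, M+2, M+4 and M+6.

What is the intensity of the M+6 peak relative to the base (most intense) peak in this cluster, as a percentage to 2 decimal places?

18.21%

Term probabilities: M 0.1901, M+2 0.4215, M+4 0.3116, M+6 0.0768. Base peak = M+2.
P(M+2) = C(3,1) × 0.57499^2 × 0.42501^1 = 3 × 0.3306135 × 0.42501 = 0.421542 (base)
P(M+6) = C(3,3) × 0.57499^0 × 0.42501^3 = 1 × 1.0000 × 0.07677104 = 0.076771
Relative intensity = 0.076771 / 0.421542 × 100 = 18.21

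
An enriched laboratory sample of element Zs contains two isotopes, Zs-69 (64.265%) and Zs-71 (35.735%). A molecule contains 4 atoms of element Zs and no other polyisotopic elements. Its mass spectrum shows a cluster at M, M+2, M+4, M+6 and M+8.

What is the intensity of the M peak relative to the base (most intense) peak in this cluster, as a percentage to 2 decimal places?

Term probabilities: M 0.1706, M+2 0.3794, M+4 0.3164, M+6 0.1173, M+8 0.0163. Base peak = M+2.
P(M+2) = C(4,1) × 0.64265^3 × 0.35735^1 = 4 × 0.26541382 × 0.35735 = 0.379383 (base)
P(M) = C(4,0) × 0.64265^4 × 0.35735^0 = 1 × 0.17056819 × 1.0000 = 0.170568
Relative intensity = 0.170568 / 0.379383 × 100 = 44.96

44.96%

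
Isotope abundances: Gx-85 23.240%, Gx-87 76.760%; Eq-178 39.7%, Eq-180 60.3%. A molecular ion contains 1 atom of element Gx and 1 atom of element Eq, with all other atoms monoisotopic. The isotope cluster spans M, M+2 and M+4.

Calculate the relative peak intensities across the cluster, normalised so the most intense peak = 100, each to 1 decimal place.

19.9 : 96.1 : 100.0

Element Gx pattern (n=1): 0.2324 : 0.7676
Element Eq pattern (n=1): 0.3970 : 0.6030
Convolve the two distributions (both contribute in 2-u steps):
  M: 0.2324×0.3970 = 0.092263
  M+2: 0.2324×0.6030 + 0.7676×0.3970 = 0.444874
  M+4: 0.7676×0.6030 = 0.462863
Scale to base peak (0.462863) = 100: 19.9 : 96.1 : 100.0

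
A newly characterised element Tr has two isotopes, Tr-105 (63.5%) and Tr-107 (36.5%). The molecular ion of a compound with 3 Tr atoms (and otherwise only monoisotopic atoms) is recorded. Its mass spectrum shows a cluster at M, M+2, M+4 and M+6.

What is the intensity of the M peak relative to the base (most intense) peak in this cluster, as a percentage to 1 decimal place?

58.0%

Binomial terms of (0.635 + 0.365)^3: M 0.2560, M+2 0.4415, M+4 0.2538, M+6 0.0486 → M+2 is the base peak.
P(M+2) = C(3,1) × 0.635^2 × 0.365^1 = 3 × 0.403225 × 0.3650 = 0.441531 (base)
P(M) = C(3,0) × 0.635^3 × 0.365^0 = 1 × 0.25604788 × 1.0000 = 0.256048
Relative intensity = 0.256048 / 0.441531 × 100 = 58.0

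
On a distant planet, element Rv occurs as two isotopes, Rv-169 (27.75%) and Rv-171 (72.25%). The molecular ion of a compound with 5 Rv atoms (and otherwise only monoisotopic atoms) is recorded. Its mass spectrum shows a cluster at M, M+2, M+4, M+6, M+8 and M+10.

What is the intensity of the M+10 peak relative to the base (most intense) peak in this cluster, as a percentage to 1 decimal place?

52.1%

Term probabilities: M 0.0016, M+2 0.0214, M+4 0.1115, M+6 0.2904, M+8 0.3781, M+10 0.1969. Base peak = M+8.
P(M+8) = C(5,4) × 0.2775^1 × 0.7225^4 = 5 × 0.2775 × 0.27249053 = 0.378081 (base)
P(M+10) = C(5,5) × 0.2775^0 × 0.7225^5 = 1 × 1.0000 × 0.1968744 = 0.196874
Relative intensity = 0.196874 / 0.378081 × 100 = 52.1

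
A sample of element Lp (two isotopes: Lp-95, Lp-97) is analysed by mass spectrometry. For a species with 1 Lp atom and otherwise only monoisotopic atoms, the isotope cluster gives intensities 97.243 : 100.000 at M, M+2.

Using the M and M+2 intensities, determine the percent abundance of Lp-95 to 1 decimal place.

49.3%

Let p = fractional abundance of Lp-95. I(M+2)/I(M) = [C(1,1)·p^0·(1−p)] / p^1 = 1·(1−p)/p = 100.000/97.243 = 1.0284
(1−p)/p = 1.0284/1 = 1.0284  ⇒  p = 1/(1 + 1.0284) = 0.4930
Lp-95: 49.3%, Lp-97: 50.7%.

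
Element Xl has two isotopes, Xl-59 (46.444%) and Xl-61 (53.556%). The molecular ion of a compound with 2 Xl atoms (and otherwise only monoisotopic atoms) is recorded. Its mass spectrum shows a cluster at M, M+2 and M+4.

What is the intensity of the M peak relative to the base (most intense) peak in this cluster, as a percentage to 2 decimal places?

Term probabilities: M 0.2157, M+2 0.4975, M+4 0.2868. Base peak = M+2.
P(M+2) = C(2,1) × 0.46444^1 × 0.53556^1 = 2 × 0.46444 × 0.53556 = 0.497471 (base)
P(M) = C(2,0) × 0.46444^2 × 0.53556^0 = 1 × 0.21570451 × 1.0000 = 0.215705
Relative intensity = 0.215705 / 0.497471 × 100 = 43.36

43.36%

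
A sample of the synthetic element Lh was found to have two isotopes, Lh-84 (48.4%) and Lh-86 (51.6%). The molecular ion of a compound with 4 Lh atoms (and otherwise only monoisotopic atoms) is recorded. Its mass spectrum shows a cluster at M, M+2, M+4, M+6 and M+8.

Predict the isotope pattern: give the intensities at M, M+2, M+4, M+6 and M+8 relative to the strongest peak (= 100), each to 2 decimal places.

Expanding (0.484 + 0.516)^4:
P(M) = 0.484^4 = 0.054876
P(M+2) = 4 × 0.484^3 × 0.516^1 = 0.234016
P(M+4) = 6 × 0.484^2 × 0.516^2 = 0.374232
P(M+6) = 4 × 0.484^1 × 0.516^3 = 0.265983
P(M+8) = 0.516^4 = 0.070892
The M+4 peak is largest (0.374232); scaling to 100 gives 14.66 : 62.53 : 100.00 : 71.07 : 18.94.

14.66 : 62.53 : 100.00 : 71.07 : 18.94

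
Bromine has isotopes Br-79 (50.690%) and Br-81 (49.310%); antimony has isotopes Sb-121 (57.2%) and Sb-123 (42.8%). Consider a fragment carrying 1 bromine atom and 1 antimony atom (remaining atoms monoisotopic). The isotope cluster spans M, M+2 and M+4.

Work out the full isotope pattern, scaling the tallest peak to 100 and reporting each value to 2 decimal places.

58.10 : 100.00 : 42.29

Bromine pattern (n=1): 0.5069 : 0.4931
Antimony pattern (n=1): 0.5720 : 0.4280
Convolve the two distributions (both contribute in 2-u steps):
  M: 0.5069×0.5720 = 0.289947
  M+2: 0.5069×0.4280 + 0.4931×0.5720 = 0.499006
  M+4: 0.4931×0.4280 = 0.211047
Scale to base peak (0.499006) = 100: 58.10 : 100.00 : 42.29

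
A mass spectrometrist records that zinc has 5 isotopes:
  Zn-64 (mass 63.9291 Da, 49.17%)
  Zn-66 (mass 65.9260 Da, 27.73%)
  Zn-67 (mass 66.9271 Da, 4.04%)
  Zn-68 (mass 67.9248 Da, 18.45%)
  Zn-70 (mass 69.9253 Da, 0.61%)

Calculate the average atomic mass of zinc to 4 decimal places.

65.3777 Da

Weight each isotope mass by its fractional abundance: 0.4917 × 63.9291 + 0.2773 × 65.9260 + 0.0404 × 66.9271 + 0.1845 × 67.9248 + 0.0061 × 69.9253
= 31.43394 + 18.28128 + 2.70385 + 12.53213 + 0.42654 = 65.37774 Da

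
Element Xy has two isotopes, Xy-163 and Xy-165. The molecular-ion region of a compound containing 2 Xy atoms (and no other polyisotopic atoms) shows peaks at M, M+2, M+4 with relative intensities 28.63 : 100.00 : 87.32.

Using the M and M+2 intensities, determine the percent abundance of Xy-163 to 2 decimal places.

36.41%

If p is the fraction of Xy that is Xy-163, then I(M+2)/I(M) = [C(2,1)·p^1·(1−p)] / p^2 = 2·(1−p)/p = 100.00/28.63 = 3.4928
(1−p)/p = 3.4928/2 = 1.7464  ⇒  p = 1/(1 + 1.7464) = 0.3641
Xy-163: 36.41%, Xy-165: 63.59%.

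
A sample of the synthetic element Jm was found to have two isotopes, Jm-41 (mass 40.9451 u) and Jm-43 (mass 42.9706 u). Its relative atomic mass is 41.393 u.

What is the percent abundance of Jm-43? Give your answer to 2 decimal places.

22.11%

Let x be the fractional abundance of Jm-41; then Jm-43 has abundance 1 − x.
40.9451·x + 42.9706·(1 − x) = 41.393
(40.9451 − 42.9706)·x = 41.393 − 42.9706
x = -1.5776 / -2.0255 = 0.77887 → 77.89% Jm-41, 22.11% Jm-43.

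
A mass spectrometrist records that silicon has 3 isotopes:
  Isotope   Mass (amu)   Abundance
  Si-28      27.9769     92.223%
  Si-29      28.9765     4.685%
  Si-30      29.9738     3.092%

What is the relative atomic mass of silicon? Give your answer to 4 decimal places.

Average mass = Σ (abundance × isotope mass) = 0.92223 × 27.9769 + 0.04685 × 28.9765 + 0.03092 × 29.9738
= 25.80114 + 1.35755 + 0.92679 = 28.08548 amu

28.0855 amu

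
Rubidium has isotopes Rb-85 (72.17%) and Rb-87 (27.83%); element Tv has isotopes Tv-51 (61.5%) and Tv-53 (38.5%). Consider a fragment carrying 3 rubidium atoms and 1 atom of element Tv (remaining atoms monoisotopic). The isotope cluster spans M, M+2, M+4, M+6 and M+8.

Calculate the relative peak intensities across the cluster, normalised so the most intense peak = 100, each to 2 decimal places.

56.09 : 100.00 : 65.64 : 18.88 : 2.01

Rubidium pattern (n=3): 0.37589809 : 0.43485841 : 0.16768892 : 0.02155458
Element Tv pattern (n=1): 0.6150 : 0.3850
Convolve the two distributions (both contribute in 2-u steps):
  M: 0.37589809×0.6150 = 0.231177
  M+2: 0.37589809×0.3850 + 0.43485841×0.6150 = 0.412159
  M+4: 0.43485841×0.3850 + 0.16768892×0.6150 = 0.270549
  M+6: 0.16768892×0.3850 + 0.02155458×0.6150 = 0.077816
  M+8: 0.02155458×0.3850 = 0.008299
Scale to base peak (0.412159) = 100: 56.09 : 100.00 : 65.64 : 18.88 : 2.01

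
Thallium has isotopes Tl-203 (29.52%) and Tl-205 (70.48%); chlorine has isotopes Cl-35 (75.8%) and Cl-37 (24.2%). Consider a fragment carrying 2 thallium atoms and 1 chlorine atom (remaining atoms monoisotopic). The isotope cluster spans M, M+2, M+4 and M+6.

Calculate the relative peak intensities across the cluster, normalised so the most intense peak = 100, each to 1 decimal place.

Thallium pattern (n=2): 0.08714304 : 0.41611392 : 0.49674304
Chlorine pattern (n=1): 0.7580 : 0.2420
Convolve the two distributions (both contribute in 2-u steps):
  M: 0.08714304×0.7580 = 0.066054
  M+2: 0.08714304×0.2420 + 0.41611392×0.7580 = 0.336503
  M+4: 0.41611392×0.2420 + 0.49674304×0.7580 = 0.477231
  M+6: 0.49674304×0.2420 = 0.120212
Scale to base peak (0.477231) = 100: 13.8 : 70.5 : 100.0 : 25.2

13.8 : 70.5 : 100.0 : 25.2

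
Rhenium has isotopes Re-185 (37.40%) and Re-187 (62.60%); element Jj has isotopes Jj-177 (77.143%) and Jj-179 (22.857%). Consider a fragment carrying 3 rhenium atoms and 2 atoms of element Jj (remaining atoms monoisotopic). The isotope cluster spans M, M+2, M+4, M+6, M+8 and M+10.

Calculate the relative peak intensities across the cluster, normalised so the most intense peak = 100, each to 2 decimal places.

8.72 : 48.95 : 100.00 : 88.16 : 30.66 : 3.59

Rhenium pattern (n=3): 0.05231362 : 0.26268713 : 0.43968487 : 0.24531438
Element Jj pattern (n=2): 0.59510424 : 0.35265151 : 0.05224424
Convolve the two distributions (both contribute in 2-u steps):
  M: 0.05231362×0.59510424 = 0.031132
  M+2: 0.05231362×0.35265151 + 0.26268713×0.59510424 = 0.174775
  M+4: 0.05231362×0.05224424 + 0.26268713×0.35265151 + 0.43968487×0.59510424 = 0.357028
  M+6: 0.26268713×0.05224424 + 0.43968487×0.35265151 + 0.24531438×0.59510424 = 0.314767
  M+8: 0.43968487×0.05224424 + 0.24531438×0.35265151 = 0.109481
  M+10: 0.24531438×0.05224424 = 0.012816
Scale to base peak (0.357028) = 100: 8.72 : 48.95 : 100.00 : 88.16 : 30.66 : 3.59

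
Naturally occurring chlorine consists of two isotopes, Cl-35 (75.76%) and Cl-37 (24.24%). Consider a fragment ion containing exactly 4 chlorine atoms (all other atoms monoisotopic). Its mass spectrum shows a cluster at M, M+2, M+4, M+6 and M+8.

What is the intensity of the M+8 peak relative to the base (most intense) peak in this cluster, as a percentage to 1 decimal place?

Term probabilities: M 0.3294, M+2 0.4216, M+4 0.2023, M+6 0.0432, M+8 0.0035. Base peak = M+2.
P(M+2) = C(4,1) × 0.7576^3 × 0.2424^1 = 4 × 0.4348304 × 0.2424 = 0.421612 (base)
P(M+8) = C(4,4) × 0.7576^0 × 0.2424^4 = 1 × 1.0000 × 0.00345247 = 0.003452
Relative intensity = 0.003452 / 0.421612 × 100 = 0.8

0.8%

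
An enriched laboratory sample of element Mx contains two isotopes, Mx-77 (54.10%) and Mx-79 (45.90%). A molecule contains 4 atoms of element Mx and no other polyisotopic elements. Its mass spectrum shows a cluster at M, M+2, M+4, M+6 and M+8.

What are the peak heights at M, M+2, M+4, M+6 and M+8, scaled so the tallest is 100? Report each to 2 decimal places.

23.15 : 78.58 : 100.00 : 56.56 : 12.00

Each Mx atom is independently Mx-77 (p = 0.5410) or Mx-79 (q = 0.4590); the cluster is the binomial expansion (p + q)^4.
P(M) = 0.5410^4 = 0.085662
P(M+2) = 4 × 0.5410^3 × 0.4590^1 = 0.290713
P(M+4) = 6 × 0.5410^2 × 0.4590^2 = 0.369974
P(M+6) = 4 × 0.5410^1 × 0.4590^3 = 0.209264
P(M+8) = 0.4590^4 = 0.044386
The M+4 peak is largest (0.369974); scaling to 100 gives 23.15 : 78.58 : 100.00 : 56.56 : 12.00.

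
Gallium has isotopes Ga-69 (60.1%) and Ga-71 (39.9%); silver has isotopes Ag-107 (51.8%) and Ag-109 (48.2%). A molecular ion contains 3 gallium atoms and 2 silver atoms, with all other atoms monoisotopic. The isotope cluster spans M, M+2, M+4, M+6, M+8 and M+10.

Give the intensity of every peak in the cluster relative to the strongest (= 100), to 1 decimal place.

Gallium pattern (n=3): 0.2170818 : 0.4323576 : 0.2870394 : 0.0635212
Silver pattern (n=2): 0.268324 : 0.499352 : 0.232324
Convolve the two distributions (both contribute in 2-u steps):
  M: 0.2170818×0.268324 = 0.058248
  M+2: 0.2170818×0.499352 + 0.4323576×0.268324 = 0.224412
  M+4: 0.2170818×0.232324 + 0.4323576×0.499352 + 0.2870394×0.268324 = 0.343352
  M+6: 0.4323576×0.232324 + 0.2870394×0.499352 + 0.0635212×0.268324 = 0.260825
  M+8: 0.2870394×0.232324 + 0.0635212×0.499352 = 0.098406
  M+10: 0.0635212×0.232324 = 0.014757
Scale to base peak (0.343352) = 100: 17.0 : 65.4 : 100.0 : 76.0 : 28.7 : 4.3

17.0 : 65.4 : 100.0 : 76.0 : 28.7 : 4.3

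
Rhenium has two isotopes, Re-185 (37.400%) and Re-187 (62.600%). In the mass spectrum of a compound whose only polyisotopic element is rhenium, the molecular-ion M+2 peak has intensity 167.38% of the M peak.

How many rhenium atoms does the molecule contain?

With n Re atoms, P(M+2)/P(M) = C(n,1)·p^(n−1)q / p^n = n·q/p = n · 0.62600/0.37400.
n = 1.6738 × 0.37400/0.62600 = 1.00 ≈ 1

1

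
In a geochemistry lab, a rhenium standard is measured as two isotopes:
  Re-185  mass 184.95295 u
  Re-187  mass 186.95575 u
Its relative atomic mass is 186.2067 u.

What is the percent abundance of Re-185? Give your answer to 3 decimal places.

37.400%

Writing the weighted mean with unknown fraction x of Re-185:
184.95295·x + 186.95575·(1 − x) = 186.2067
(184.95295 − 186.95575)·x = 186.2067 − 186.95575
x = -0.74905 / -2.00280 = 0.37400 → 37.400% Re-185, 62.600% Re-187.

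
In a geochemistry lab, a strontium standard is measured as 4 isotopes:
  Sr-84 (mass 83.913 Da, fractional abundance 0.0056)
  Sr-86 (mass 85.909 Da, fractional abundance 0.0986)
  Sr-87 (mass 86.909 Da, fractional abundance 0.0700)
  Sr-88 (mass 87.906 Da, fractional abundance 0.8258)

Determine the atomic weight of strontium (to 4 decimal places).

87.6169 Da

Average mass = Σ (abundance × isotope mass) = 0.0056 × 83.913 + 0.0986 × 85.909 + 0.0700 × 86.909 + 0.8258 × 87.906
= 0.46991 + 8.47063 + 6.08363 + 72.59277 = 87.61694 Da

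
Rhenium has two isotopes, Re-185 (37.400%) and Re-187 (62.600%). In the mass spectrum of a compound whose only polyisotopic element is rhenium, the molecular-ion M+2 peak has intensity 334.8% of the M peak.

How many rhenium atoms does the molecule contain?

2

The M+2/M ratio from n Re atoms is n · q/p = n · 0.62600/0.37400.
n = 3.348 × 0.37400/0.62600 = 2.00 ≈ 2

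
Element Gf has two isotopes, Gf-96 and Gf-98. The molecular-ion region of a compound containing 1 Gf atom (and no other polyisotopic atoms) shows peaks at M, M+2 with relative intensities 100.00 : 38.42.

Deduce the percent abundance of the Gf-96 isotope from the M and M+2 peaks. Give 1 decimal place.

72.2%

Write p for the Gf-96 fraction. I(M+2)/I(M) = [C(1,1)·p^0·(1−p)] / p^1 = 1·(1−p)/p = 38.42/100.00 = 0.3842
(1−p)/p = 0.3842/1 = 0.3842  ⇒  p = 1/(1 + 0.3842) = 0.7224
Gf-96: 72.2%, Gf-98: 27.8%.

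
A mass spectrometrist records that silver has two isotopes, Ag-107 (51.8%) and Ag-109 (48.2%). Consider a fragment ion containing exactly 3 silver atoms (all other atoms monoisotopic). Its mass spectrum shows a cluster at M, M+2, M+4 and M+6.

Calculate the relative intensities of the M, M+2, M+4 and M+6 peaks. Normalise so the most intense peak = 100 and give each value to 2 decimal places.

The 3 Ag atoms are independent, so intensities follow the terms of (0.518 + 0.482)^3.
P(M) = 0.518^3 = 0.138992
P(M+2) = 3 × 0.518^2 × 0.482^1 = 0.387997
P(M+4) = 3 × 0.518^1 × 0.482^2 = 0.361031
P(M+6) = 0.482^3 = 0.111980
The M+2 peak is largest (0.387997); scaling to 100 gives 35.82 : 100.00 : 93.05 : 28.86.

35.82 : 100.00 : 93.05 : 28.86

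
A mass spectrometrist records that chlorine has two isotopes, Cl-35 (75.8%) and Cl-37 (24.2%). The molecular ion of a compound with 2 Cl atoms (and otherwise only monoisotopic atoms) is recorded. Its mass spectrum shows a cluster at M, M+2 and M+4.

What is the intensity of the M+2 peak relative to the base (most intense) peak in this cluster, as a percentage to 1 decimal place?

Binomial terms of (0.758 + 0.242)^2: M 0.5746, M+2 0.3669, M+4 0.0586 → M is the base peak.
P(M) = C(2,0) × 0.758^2 × 0.242^0 = 1 × 0.574564 × 1.0000 = 0.574564 (base)
P(M+2) = C(2,1) × 0.758^1 × 0.242^1 = 2 × 0.7580 × 0.2420 = 0.366872
Relative intensity = 0.366872 / 0.574564 × 100 = 63.9

63.9%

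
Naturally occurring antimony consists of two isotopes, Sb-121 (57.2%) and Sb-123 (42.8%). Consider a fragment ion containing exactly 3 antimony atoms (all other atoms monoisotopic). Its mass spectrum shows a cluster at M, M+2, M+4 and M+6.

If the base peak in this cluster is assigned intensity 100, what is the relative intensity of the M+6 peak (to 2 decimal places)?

18.66

(0.572 + 0.428)^3 gives M 0.1871, M+2 0.4201, M+4 0.3143, M+6 0.0784; the largest is M+2.
P(M+2) = C(3,1) × 0.572^2 × 0.428^1 = 3 × 0.327184 × 0.4280 = 0.420104 (base)
P(M+6) = C(3,3) × 0.572^0 × 0.428^3 = 1 × 1.0000 × 0.07840275 = 0.078403
Relative intensity = 0.078403 / 0.420104 × 100 = 18.66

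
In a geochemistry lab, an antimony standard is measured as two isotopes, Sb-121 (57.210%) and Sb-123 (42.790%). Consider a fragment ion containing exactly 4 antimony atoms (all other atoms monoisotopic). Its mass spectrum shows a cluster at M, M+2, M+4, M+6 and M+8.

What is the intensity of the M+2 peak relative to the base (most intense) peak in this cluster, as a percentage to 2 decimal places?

(0.57210 + 0.42790)^4 gives M 0.1071, M+2 0.3205, M+4 0.3596, M+6 0.1793, M+8 0.0335; the largest is M+4.
P(M+4) = C(4,2) × 0.57210^2 × 0.42790^2 = 6 × 0.32729841 × 0.18309841 = 0.359567 (base)
P(M+2) = C(4,1) × 0.57210^3 × 0.42790^1 = 4 × 0.18724742 × 0.4279 = 0.320493
Relative intensity = 0.320493 / 0.359567 × 100 = 89.13

89.13%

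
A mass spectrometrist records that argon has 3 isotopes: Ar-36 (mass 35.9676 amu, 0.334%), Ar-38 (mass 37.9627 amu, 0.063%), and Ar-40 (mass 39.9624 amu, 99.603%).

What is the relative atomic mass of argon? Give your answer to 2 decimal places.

39.95 amu

Ar = Σ fᵢ·mᵢ = 0.00334 × 35.9676 + 0.00063 × 37.9627 + 0.99603 × 39.9624
= 0.12013 + 0.02392 + 39.80375 = 39.94780 amu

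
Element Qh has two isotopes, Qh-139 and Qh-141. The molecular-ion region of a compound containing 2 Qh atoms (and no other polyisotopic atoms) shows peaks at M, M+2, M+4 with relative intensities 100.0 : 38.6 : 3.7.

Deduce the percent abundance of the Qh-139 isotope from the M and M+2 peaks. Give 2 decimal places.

Let p = fractional abundance of Qh-139. I(M+2)/I(M) = [C(2,1)·p^1·(1−p)] / p^2 = 2·(1−p)/p = 38.6/100.0 = 0.3860
(1−p)/p = 0.3860/2 = 0.1930  ⇒  p = 1/(1 + 0.1930) = 0.8382
Qh-139: 83.82%, Qh-141: 16.18%.

83.82%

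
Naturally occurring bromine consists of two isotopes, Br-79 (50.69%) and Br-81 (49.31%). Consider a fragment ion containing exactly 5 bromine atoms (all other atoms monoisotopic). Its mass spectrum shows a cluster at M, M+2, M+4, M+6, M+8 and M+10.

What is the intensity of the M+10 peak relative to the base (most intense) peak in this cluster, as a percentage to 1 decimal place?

9.2%

Binomial terms of (0.5069 + 0.4931)^5: M 0.0335, M+2 0.1628, M+4 0.3167, M+6 0.3081, M+8 0.1498, M+10 0.0292 → M+4 is the base peak.
P(M+4) = C(5,2) × 0.5069^3 × 0.4931^2 = 10 × 0.13024674 × 0.24314761 = 0.316692 (base)
P(M+10) = C(5,5) × 0.5069^0 × 0.4931^5 = 1 × 1.0000 × 0.02915245 = 0.029152
Relative intensity = 0.029152 / 0.316692 × 100 = 9.2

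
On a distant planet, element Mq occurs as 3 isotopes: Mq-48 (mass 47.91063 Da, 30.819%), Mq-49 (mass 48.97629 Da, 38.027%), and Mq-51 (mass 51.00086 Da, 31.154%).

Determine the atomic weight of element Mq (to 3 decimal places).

Average mass = Σ (abundance × isotope mass) = 0.30819 × 47.91063 + 0.38027 × 48.97629 + 0.31154 × 51.00086
= 14.765577 + 18.624214 + 15.888808 = 49.278599 Da

49.279 Da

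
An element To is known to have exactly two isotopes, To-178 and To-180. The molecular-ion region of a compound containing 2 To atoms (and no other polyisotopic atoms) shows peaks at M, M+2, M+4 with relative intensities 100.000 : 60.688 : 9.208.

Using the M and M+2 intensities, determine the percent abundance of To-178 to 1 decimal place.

76.7%

Write p for the To-178 fraction. I(M+2)/I(M) = [C(2,1)·p^1·(1−p)] / p^2 = 2·(1−p)/p = 60.688/100.000 = 0.6069
(1−p)/p = 0.6069/2 = 0.3034  ⇒  p = 1/(1 + 0.3034) = 0.7672
To-178: 76.7%, To-180: 23.3%.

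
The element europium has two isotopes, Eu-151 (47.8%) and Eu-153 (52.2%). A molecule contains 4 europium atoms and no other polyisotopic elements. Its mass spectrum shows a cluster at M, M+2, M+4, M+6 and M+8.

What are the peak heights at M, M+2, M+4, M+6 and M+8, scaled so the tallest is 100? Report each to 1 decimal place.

14.0 : 61.0 : 100.0 : 72.8 : 19.9

Each Eu atom is independently Eu-151 (p = 0.478) or Eu-153 (q = 0.522); the cluster is the binomial expansion (p + q)^4.
P(M) = 0.478^4 = 0.052205
P(M+2) = 4 × 0.478^3 × 0.522^1 = 0.228042
P(M+4) = 6 × 0.478^2 × 0.522^2 = 0.373549
P(M+6) = 4 × 0.478^1 × 0.522^3 = 0.271956
P(M+8) = 0.522^4 = 0.074248
The M+4 peak is largest (0.373549); scaling to 100 gives 14.0 : 61.0 : 100.0 : 72.8 : 19.9.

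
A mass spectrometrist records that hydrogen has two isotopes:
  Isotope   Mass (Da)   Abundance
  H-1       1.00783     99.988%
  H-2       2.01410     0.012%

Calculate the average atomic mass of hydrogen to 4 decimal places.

Average mass = Σ (abundance × isotope mass) = 0.99988 × 1.00783 + 0.00012 × 2.01410
= 1.007709 + 0.000242 = 1.007951 Da

1.0080 Da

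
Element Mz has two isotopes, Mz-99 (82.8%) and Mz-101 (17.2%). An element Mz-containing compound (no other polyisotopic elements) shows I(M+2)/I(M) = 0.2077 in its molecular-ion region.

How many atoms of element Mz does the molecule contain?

The M+2/M ratio from n Mz atoms is n · q/p = n · 0.172/0.828.
n = 0.2077 × 0.828/0.172 = 1.00 ≈ 1

1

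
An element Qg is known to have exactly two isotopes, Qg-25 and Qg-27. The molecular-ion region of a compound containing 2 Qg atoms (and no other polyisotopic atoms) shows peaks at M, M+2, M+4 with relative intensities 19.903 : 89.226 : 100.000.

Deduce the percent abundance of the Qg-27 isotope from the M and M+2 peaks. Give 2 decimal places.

69.15%

If p is the fraction of Qg that is Qg-25, then I(M+2)/I(M) = [C(2,1)·p^1·(1−p)] / p^2 = 2·(1−p)/p = 89.226/19.903 = 4.4830
(1−p)/p = 4.4830/2 = 2.2415  ⇒  p = 1/(1 + 2.2415) = 0.3085
Qg-25: 30.85%, Qg-27: 69.15%.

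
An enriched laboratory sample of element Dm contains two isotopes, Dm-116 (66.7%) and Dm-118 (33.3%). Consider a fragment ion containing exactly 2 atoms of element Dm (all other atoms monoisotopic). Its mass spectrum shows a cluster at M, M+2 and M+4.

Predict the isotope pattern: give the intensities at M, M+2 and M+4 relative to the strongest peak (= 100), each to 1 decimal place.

The 2 Dm atoms are independent, so intensities follow the terms of (0.667 + 0.333)^2.
P(M) = 0.667^2 = 0.444889
P(M+2) = 2 × 0.667^1 × 0.333^1 = 0.444222
P(M+4) = 0.333^2 = 0.110889
The M peak is largest (0.444889); scaling to 100 gives 100.0 : 99.9 : 24.9.

100.0 : 99.9 : 24.9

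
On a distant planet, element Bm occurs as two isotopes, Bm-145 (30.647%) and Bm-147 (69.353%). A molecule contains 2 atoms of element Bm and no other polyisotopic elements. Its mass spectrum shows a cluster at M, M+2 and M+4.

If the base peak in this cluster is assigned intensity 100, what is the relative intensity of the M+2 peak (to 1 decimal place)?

Binomial terms of (0.30647 + 0.69353)^2: M 0.0939, M+2 0.4251, M+4 0.4810 → M+4 is the base peak.
P(M+4) = C(2,2) × 0.30647^0 × 0.69353^2 = 1 × 1.0000 × 0.48098386 = 0.480984 (base)
P(M+2) = C(2,1) × 0.30647^1 × 0.69353^1 = 2 × 0.30647 × 0.69353 = 0.425092
Relative intensity = 0.425092 / 0.480984 × 100 = 88.4

88.4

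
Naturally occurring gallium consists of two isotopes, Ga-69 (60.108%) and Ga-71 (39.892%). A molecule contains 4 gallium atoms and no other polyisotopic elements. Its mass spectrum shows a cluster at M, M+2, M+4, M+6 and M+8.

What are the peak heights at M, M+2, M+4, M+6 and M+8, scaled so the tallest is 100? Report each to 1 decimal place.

Expanding (0.60108 + 0.39892)^4:
P(M) = 0.60108^4 = 0.130536
P(M+2) = 4 × 0.60108^3 × 0.39892^1 = 0.346531
P(M+4) = 6 × 0.60108^2 × 0.39892^2 = 0.344975
P(M+6) = 4 × 0.60108^1 × 0.39892^3 = 0.152633
P(M+8) = 0.39892^4 = 0.025325
The M+2 peak is largest (0.346531); scaling to 100 gives 37.7 : 100.0 : 99.6 : 44.0 : 7.3.

37.7 : 100.0 : 99.6 : 44.0 : 7.3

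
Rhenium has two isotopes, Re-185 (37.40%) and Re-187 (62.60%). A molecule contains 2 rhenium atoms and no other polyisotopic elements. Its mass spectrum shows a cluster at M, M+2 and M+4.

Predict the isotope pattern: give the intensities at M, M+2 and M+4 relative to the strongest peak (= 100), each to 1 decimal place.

Each Re atom is independently Re-185 (p = 0.3740) or Re-187 (q = 0.6260); the cluster is the binomial expansion (p + q)^2.
P(M) = 0.3740^2 = 0.139876
P(M+2) = 2 × 0.3740^1 × 0.6260^1 = 0.468248
P(M+4) = 0.6260^2 = 0.391876
The M+2 peak is largest (0.468248); scaling to 100 gives 29.9 : 100.0 : 83.7.

29.9 : 100.0 : 83.7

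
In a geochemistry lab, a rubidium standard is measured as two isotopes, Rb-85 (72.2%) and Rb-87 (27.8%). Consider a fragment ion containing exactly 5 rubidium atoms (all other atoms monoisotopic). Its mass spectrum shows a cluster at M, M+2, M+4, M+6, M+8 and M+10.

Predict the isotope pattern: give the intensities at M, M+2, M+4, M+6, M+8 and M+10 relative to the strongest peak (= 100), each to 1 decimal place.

Expanding (0.722 + 0.278)^5:
P(M) = 0.722^5 = 0.196194
P(M+2) = 5 × 0.722^4 × 0.278^1 = 0.377714
P(M+4) = 10 × 0.722^3 × 0.278^2 = 0.290872
P(M+6) = 10 × 0.722^2 × 0.278^3 = 0.111998
P(M+8) = 5 × 0.722^1 × 0.278^4 = 0.021562
P(M+10) = 0.278^5 = 0.001660
The M+2 peak is largest (0.377714); scaling to 100 gives 51.9 : 100.0 : 77.0 : 29.7 : 5.7 : 0.4.

51.9 : 100.0 : 77.0 : 29.7 : 5.7 : 0.4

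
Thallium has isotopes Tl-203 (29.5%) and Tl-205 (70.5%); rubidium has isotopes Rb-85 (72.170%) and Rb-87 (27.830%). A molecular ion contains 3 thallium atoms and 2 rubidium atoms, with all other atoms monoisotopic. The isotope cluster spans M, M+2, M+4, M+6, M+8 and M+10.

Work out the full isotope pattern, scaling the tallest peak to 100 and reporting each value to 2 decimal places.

3.58 : 28.43 : 81.68 : 100.00 : 46.81 : 7.27

Thallium pattern (n=3): 0.02567237 : 0.18405787 : 0.43986713 : 0.35040263
Rubidium pattern (n=2): 0.52085089 : 0.40169822 : 0.07745089
Convolve the two distributions (both contribute in 2-u steps):
  M: 0.02567237×0.52085089 = 0.013371
  M+2: 0.02567237×0.40169822 + 0.18405787×0.52085089 = 0.106179
  M+4: 0.02567237×0.07745089 + 0.18405787×0.40169822 + 0.43986713×0.52085089 = 0.305029
  M+6: 0.18405787×0.07745089 + 0.43986713×0.40169822 + 0.35040263×0.52085089 = 0.373457
  M+8: 0.43986713×0.07745089 + 0.35040263×0.40169822 = 0.174824
  M+10: 0.35040263×0.07745089 = 0.027139
Scale to base peak (0.373457) = 100: 3.58 : 28.43 : 81.68 : 100.00 : 46.81 : 7.27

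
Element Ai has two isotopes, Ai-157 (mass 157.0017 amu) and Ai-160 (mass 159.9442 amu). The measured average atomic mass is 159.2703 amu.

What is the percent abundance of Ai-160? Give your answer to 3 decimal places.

Let x be the fractional abundance of Ai-157; then Ai-160 has abundance 1 − x.
157.0017·x + 159.9442·(1 − x) = 159.2703
(157.0017 − 159.9442)·x = 159.2703 − 159.9442
x = -0.6739 / -2.9425 = 0.22902 → 22.902% Ai-157, 77.098% Ai-160.

77.098%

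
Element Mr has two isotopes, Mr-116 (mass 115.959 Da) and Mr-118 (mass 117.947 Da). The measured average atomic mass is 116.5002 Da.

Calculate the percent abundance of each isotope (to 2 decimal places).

Let x be the fractional abundance of Mr-116; then Mr-118 has abundance 1 − x.
115.959·x + 117.947·(1 − x) = 116.5002
(115.959 − 117.947)·x = 116.5002 − 117.947
x = -1.4468 / -1.988 = 0.72777 → 72.78% Mr-116, 27.22% Mr-118.

Mr-116: 72.78%, Mr-118: 27.22%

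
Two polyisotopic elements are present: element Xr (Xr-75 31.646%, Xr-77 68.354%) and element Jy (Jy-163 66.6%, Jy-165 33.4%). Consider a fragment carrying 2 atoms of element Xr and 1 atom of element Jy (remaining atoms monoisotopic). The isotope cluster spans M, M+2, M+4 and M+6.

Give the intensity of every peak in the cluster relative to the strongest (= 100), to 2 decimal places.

Element Xr pattern (n=2): 0.10014693 : 0.43262614 : 0.46722693
Element Jy pattern (n=1): 0.6660 : 0.3340
Convolve the two distributions (both contribute in 2-u steps):
  M: 0.10014693×0.6660 = 0.066698
  M+2: 0.10014693×0.3340 + 0.43262614×0.6660 = 0.321578
  M+4: 0.43262614×0.3340 + 0.46722693×0.6660 = 0.455670
  M+6: 0.46722693×0.3340 = 0.156054
Scale to base peak (0.455670) = 100: 14.64 : 70.57 : 100.00 : 34.25

14.64 : 70.57 : 100.00 : 34.25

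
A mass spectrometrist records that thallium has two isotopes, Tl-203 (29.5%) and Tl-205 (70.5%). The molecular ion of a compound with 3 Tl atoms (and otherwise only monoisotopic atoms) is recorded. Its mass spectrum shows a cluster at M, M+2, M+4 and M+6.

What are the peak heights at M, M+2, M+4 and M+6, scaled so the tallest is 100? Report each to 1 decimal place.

5.8 : 41.8 : 100.0 : 79.7

Expanding (0.295 + 0.705)^3:
P(M) = 0.295^3 = 0.025672
P(M+2) = 3 × 0.295^2 × 0.705^1 = 0.184058
P(M+4) = 3 × 0.295^1 × 0.705^2 = 0.439867
P(M+6) = 0.705^3 = 0.350403
The M+4 peak is largest (0.439867); scaling to 100 gives 5.8 : 41.8 : 100.0 : 79.7.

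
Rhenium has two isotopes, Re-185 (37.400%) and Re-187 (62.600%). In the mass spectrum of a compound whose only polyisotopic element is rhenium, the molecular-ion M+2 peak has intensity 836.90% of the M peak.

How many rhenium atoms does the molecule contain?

The M+2/M ratio from n Re atoms is n · q/p = n · 0.62600/0.37400.
n = 8.3690 × 0.37400/0.62600 = 5.00 ≈ 5

5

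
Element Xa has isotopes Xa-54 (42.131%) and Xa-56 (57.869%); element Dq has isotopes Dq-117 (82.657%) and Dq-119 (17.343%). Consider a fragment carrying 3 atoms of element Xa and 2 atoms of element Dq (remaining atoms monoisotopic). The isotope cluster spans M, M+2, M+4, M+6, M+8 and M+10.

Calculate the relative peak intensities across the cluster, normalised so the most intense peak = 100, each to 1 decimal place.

13.5 : 61.1 : 100.0 : 69.3 : 18.0 : 1.5

Element Xa pattern (n=3): 0.07478342 : 0.3081561 : 0.42326755 : 0.19379293
Element Dq pattern (n=2): 0.68321796 : 0.28670407 : 0.03007796
Convolve the two distributions (both contribute in 2-u steps):
  M: 0.07478342×0.68321796 = 0.051093
  M+2: 0.07478342×0.28670407 + 0.3081561×0.68321796 = 0.231978
  M+4: 0.07478342×0.03007796 + 0.3081561×0.28670407 + 0.42326755×0.68321796 = 0.379783
  M+6: 0.3081561×0.03007796 + 0.42326755×0.28670407 + 0.19379293×0.68321796 = 0.263024
  M+8: 0.42326755×0.03007796 + 0.19379293×0.28670407 = 0.068292
  M+10: 0.19379293×0.03007796 = 0.005829
Scale to base peak (0.379783) = 100: 13.5 : 61.1 : 100.0 : 69.3 : 18.0 : 1.5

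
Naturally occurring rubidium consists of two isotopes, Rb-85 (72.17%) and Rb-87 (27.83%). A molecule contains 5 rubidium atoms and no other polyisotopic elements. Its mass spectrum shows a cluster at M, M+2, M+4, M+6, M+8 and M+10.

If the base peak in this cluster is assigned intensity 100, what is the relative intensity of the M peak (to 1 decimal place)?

Term probabilities: M 0.1958, M+2 0.3775, M+4 0.2911, M+6 0.1123, M+8 0.0216, M+10 0.0017. Base peak = M+2.
P(M+2) = C(5,1) × 0.7217^4 × 0.2783^1 = 5 × 0.27128565 × 0.2783 = 0.377494 (base)
P(M) = C(5,0) × 0.7217^5 × 0.2783^0 = 1 × 0.19578685 × 1.0000 = 0.195787
Relative intensity = 0.195787 / 0.377494 × 100 = 51.9

51.9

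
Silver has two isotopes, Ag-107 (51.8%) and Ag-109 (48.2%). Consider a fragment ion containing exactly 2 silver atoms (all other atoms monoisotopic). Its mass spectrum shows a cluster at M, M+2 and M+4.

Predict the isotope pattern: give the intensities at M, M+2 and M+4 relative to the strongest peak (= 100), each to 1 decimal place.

53.7 : 100.0 : 46.5

Expanding (0.518 + 0.482)^2:
P(M) = 0.518^2 = 0.268324
P(M+2) = 2 × 0.518^1 × 0.482^1 = 0.499352
P(M+4) = 0.482^2 = 0.232324
The M+2 peak is largest (0.499352); scaling to 100 gives 53.7 : 100.0 : 46.5.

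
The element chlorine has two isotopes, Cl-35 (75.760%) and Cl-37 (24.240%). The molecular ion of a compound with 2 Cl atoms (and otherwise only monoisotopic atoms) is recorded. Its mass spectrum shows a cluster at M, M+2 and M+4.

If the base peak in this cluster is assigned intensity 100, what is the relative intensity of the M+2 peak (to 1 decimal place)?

64.0

Term probabilities: M 0.5740, M+2 0.3673, M+4 0.0588. Base peak = M.
P(M) = C(2,0) × 0.75760^2 × 0.24240^0 = 1 × 0.57395776 × 1.0000 = 0.573958 (base)
P(M+2) = C(2,1) × 0.75760^1 × 0.24240^1 = 2 × 0.7576 × 0.2424 = 0.367284
Relative intensity = 0.367284 / 0.573958 × 100 = 64.0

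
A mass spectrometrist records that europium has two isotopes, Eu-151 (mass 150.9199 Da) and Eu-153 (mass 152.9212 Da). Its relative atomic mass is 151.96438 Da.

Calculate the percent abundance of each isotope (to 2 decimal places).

Eu-151: 47.81%, Eu-153: 52.19%

With x = fraction of Eu-151 (so Eu-153 is 1 − x):
150.9199·x + 152.9212·(1 − x) = 151.96438
(150.9199 − 152.9212)·x = 151.96438 − 152.9212
x = -0.95682 / -2.0013 = 0.47810 → 47.81% Eu-151, 52.19% Eu-153.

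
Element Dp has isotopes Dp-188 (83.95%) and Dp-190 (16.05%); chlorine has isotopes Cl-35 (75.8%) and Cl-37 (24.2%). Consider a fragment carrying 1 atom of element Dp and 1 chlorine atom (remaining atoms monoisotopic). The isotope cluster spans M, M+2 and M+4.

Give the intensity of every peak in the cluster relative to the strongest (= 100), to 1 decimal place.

Element Dp pattern (n=1): 0.8395 : 0.1605
Chlorine pattern (n=1): 0.7580 : 0.2420
Convolve the two distributions (both contribute in 2-u steps):
  M: 0.8395×0.7580 = 0.636341
  M+2: 0.8395×0.2420 + 0.1605×0.7580 = 0.324818
  M+4: 0.1605×0.2420 = 0.038841
Scale to base peak (0.636341) = 100: 100.0 : 51.0 : 6.1

100.0 : 51.0 : 6.1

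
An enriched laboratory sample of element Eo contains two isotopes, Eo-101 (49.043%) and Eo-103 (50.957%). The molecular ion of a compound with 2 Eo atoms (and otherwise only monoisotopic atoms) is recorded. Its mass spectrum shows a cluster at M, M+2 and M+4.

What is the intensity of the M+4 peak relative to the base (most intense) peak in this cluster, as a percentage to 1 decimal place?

Term probabilities: M 0.2405, M+2 0.4998, M+4 0.2597. Base peak = M+2.
P(M+2) = C(2,1) × 0.49043^1 × 0.50957^1 = 2 × 0.49043 × 0.50957 = 0.499817 (base)
P(M+4) = C(2,2) × 0.49043^0 × 0.50957^2 = 1 × 1.0000 × 0.25966158 = 0.259662
Relative intensity = 0.259662 / 0.499817 × 100 = 52.0

52.0%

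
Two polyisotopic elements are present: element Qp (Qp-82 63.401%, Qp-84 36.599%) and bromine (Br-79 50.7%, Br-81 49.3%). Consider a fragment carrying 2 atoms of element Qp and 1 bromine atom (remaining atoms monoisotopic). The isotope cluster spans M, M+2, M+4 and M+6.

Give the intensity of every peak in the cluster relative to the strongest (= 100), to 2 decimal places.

Element Qp pattern (n=2): 0.40196868 : 0.46408264 : 0.13394868
Bromine pattern (n=1): 0.5070 : 0.4930
Convolve the two distributions (both contribute in 2-u steps):
  M: 0.40196868×0.5070 = 0.203798
  M+2: 0.40196868×0.4930 + 0.46408264×0.5070 = 0.433460
  M+4: 0.46408264×0.4930 + 0.13394868×0.5070 = 0.296705
  M+6: 0.13394868×0.4930 = 0.066037
Scale to base peak (0.433460) = 100: 47.02 : 100.00 : 68.45 : 15.23

47.02 : 100.00 : 68.45 : 15.23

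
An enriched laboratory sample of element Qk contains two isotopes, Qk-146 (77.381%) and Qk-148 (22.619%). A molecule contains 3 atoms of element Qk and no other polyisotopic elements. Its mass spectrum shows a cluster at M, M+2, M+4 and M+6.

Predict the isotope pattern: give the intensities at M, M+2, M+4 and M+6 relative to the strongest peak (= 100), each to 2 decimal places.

100.00 : 87.69 : 25.63 : 2.50

Each Qk atom is independently Qk-146 (p = 0.77381) or Qk-148 (q = 0.22619); the cluster is the binomial expansion (p + q)^3.
P(M) = 0.77381^3 = 0.463343
P(M+2) = 3 × 0.77381^2 × 0.22619^1 = 0.406315
P(M+4) = 3 × 0.77381^1 × 0.22619^2 = 0.118769
P(M+6) = 0.22619^3 = 0.011572
The M peak is largest (0.463343); scaling to 100 gives 100.00 : 87.69 : 25.63 : 2.50.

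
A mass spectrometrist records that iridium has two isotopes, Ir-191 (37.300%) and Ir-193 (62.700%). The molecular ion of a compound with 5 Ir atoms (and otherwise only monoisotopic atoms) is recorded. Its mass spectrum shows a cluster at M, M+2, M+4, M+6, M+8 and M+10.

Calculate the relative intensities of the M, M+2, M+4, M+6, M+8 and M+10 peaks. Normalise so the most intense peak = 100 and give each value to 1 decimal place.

2.1 : 17.7 : 59.5 : 100.0 : 84.0 : 28.3

The 5 Ir atoms are independent, so intensities follow the terms of (0.37300 + 0.62700)^5.
P(M) = 0.37300^5 = 0.007220
P(M+2) = 5 × 0.37300^4 × 0.62700^1 = 0.060684
P(M+4) = 10 × 0.37300^3 × 0.62700^2 = 0.204015
P(M+6) = 10 × 0.37300^2 × 0.62700^3 = 0.342942
P(M+8) = 5 × 0.37300^1 × 0.62700^4 = 0.288237
P(M+10) = 0.62700^5 = 0.096903
The M+6 peak is largest (0.342942); scaling to 100 gives 2.1 : 17.7 : 59.5 : 100.0 : 84.0 : 28.3.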